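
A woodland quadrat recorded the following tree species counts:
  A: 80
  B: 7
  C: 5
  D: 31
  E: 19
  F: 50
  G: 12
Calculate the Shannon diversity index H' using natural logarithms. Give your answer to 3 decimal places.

1.592

Total N = 80+7+5+31+19+50+12 = 204, so the proportions are 0.39216, 0.03431, 0.02451, 0.15196, 0.09314, 0.2451, 0.05882 (working shown to 5 dp, full precision carried).
Each pᵢ ln pᵢ term: 0.39216×(-0.93609)=-0.36710, 0.03431×(-3.37221)=-0.11571, 0.02451×(-3.70868)=-0.09090, 0.15196×(-1.88413)=-0.28631, 0.09314×(-2.37368)=-0.22108, 0.2451×(-1.40610)=-0.34463, 0.05882×(-2.83321)=-0.16666.
Sum = -1.59239, so H' = 1.592.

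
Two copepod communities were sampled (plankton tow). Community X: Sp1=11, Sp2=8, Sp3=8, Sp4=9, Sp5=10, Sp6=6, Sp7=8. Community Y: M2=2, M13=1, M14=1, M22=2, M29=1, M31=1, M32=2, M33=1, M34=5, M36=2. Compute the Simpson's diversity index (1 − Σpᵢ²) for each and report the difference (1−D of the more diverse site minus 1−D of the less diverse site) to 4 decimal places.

0.0052

Community X: N=60, proportions 0.183333, 0.133333, 0.133333, 0.15, 0.166667, 0.1, 0.133333, giving 1−D = 0.852778 (working shown to 6 dp, full precision carried).
Community Y: N=18, proportions 0.111111, 0.055556, 0.055556, 0.111111, 0.055556, 0.055556, 0.111111, 0.055556, 0.277778, 0.111111, giving 1−D = 0.858025.
Difference = |0.852778 − 0.858025| = 0.005247, i.e. 0.0052 to 4 decimal places.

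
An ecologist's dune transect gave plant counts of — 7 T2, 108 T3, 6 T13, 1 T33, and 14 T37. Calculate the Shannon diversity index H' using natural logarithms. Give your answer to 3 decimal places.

0.744

Total N = 7+108+6+1+14 = 136, so the proportions are 0.05147, 0.79412, 0.04412, 0.00735, 0.10294 (working shown to 5 dp, full precision carried).
Each pᵢ ln pᵢ term: 0.05147×(-2.96674)=-0.15270, 0.79412×(-0.23052)=-0.18306, 0.04412×(-3.12090)=-0.13769, 0.00735×(-4.91265)=-0.03612, 0.10294×(-2.27360)=-0.23405.
Sum = -0.74362, so H' = 0.744.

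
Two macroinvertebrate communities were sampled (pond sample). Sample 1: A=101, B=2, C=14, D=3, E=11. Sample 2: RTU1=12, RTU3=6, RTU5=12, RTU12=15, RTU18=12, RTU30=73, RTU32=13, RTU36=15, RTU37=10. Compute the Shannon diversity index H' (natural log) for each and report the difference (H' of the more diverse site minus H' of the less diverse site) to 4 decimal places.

Sample 1: N=131, proportions 0.770992, 0.015267, 0.10687, 0.022901, 0.083969, giving H' = 0.797847 (working shown to 6 dp, full precision carried).
Sample 2: N=168, proportions 0.071429, 0.035714, 0.071429, 0.089286, 0.071429, 0.434524, 0.077381, 0.089286, 0.059524, giving H' = 1.844069.
Difference = |0.797847 − 1.844069| = 1.046222, i.e. 1.0462 to 4 decimal places.

1.0462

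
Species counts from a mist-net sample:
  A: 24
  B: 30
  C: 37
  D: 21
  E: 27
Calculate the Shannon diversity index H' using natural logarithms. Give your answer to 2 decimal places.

Total N = 24+30+37+21+27 = 139, so the proportions are 0.1727, 0.2158, 0.2662, 0.1511, 0.1942 (working shown to 4 dp, full precision carried).
Each pᵢ ln pᵢ term: 0.1727×(-1.7564)=-0.3033, 0.2158×(-1.5333)=-0.3309, 0.2662×(-1.3236)=-0.3523, 0.1511×(-1.8900)=-0.2855, 0.1942×(-1.6386)=-0.3183.
Sum = -1.5903, so H' = 1.59.

1.59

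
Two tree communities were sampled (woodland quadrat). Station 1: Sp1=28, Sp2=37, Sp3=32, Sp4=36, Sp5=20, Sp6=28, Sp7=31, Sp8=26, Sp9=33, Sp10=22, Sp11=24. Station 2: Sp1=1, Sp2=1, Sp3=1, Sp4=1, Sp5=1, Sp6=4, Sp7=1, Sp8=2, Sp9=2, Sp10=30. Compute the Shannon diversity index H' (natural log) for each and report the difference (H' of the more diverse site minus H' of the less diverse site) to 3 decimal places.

Station 1: N=317, proportions 0.08833, 0.11672, 0.10095, 0.11356, 0.06309, 0.08833, 0.09779, 0.08202, 0.1041, 0.0694, 0.07571, giving H' = 2.38080 (working shown to 5 dp, full precision carried).
Station 2: N=44, proportions 0.02273, 0.02273, 0.02273, 0.02273, 0.02273, 0.09091, 0.02273, 0.04545, 0.04545, 0.68182, giving H' = 1.27615.
Difference = |2.38080 − 1.27615| = 1.10465, i.e. 1.105 to 3 decimal places.

1.105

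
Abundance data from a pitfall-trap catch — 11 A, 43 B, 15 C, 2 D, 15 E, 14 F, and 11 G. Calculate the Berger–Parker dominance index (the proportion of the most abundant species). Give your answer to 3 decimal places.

0.387

Total N = 11+43+15+2+15+14+11 = 111, so the proportions are 0.0991, 0.38739, 0.13514, 0.01802, 0.13514, 0.12613, 0.0991 (working shown to 5 dp, full precision carried).
The largest proportion is 0.38739, i.e. d = 0.387 to 3 decimal places.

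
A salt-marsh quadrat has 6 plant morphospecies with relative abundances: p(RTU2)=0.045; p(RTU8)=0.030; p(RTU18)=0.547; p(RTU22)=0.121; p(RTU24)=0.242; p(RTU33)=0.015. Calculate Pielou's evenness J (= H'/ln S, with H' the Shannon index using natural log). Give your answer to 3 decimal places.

H' = −Σ pᵢ ln pᵢ = −((-0.13955) + (-0.10520) + (-0.33001) + (-0.25555) + (-0.34335) + (-0.06300)) = 1.23665 (working shown to 5 dp, full precision carried).
With S = 6 species, ln S = 1.79176, so J = 1.23665/1.79176 = 0.69019, i.e. 0.690 to 3 decimal places.

0.690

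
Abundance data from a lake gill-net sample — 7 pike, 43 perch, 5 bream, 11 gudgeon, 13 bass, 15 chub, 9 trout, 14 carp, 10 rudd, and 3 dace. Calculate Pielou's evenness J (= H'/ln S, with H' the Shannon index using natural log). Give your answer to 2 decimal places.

0.89

Total N = 7+43+5+11+13+15+9+14+10+3 = 130, so the proportions are 0.0538, 0.3308, 0.0385, 0.0846, 0.1, 0.1154, 0.0692, 0.1077, 0.0769, 0.0231 (working shown to 4 dp, full precision carried).
H' = −Σ pᵢ ln pᵢ = −((-0.1573) + (-0.3659) + (-0.1253) + (-0.2090) + (-0.2303) + (-0.2492) + (-0.1849) + (-0.2400) + (-0.1973) + (-0.0870)) = 2.0461.
With S = 10 species, ln S = 2.3026, so J = 2.0461/2.3026 = 0.8886, i.e. 0.89 to 2 decimal places.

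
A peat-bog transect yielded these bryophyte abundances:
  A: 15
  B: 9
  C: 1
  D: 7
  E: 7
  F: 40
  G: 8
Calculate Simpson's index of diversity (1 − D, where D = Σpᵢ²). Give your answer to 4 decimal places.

Total N = 15+9+1+7+7+40+8 = 87, so the proportions are 0.172414, 0.103448, 0.011494, 0.08046, 0.08046, 0.45977, 0.091954 (working shown to 6 dp, full precision carried).
D = 0.172414² + 0.103448² + 0.011494² + 0.08046² + 0.08046² + 0.45977² + 0.091954² = 0.029727 + 0.010702 + 0.000132 + 0.006474 + 0.006474 + 0.211389 + 0.008456 = 0.273352.
So 1 − D = 0.726648, i.e. 0.7266 to 4 decimal places.

0.7266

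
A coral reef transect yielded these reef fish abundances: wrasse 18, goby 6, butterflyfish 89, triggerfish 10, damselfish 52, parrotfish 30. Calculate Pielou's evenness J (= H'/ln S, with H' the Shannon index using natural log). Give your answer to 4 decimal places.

0.8125

Total N = 18+6+89+10+52+30 = 205, so the proportions are 0.087805, 0.029268, 0.434146, 0.04878, 0.253659, 0.146341 (working shown to 6 dp, full precision carried).
H' = −Σ pᵢ ln pᵢ = −((-0.213598) + (-0.103354) + (-0.362240) + (-0.147338) + (-0.347960) + (-0.281241)) = 1.455730.
With S = 6 species, ln S = 1.791759, so J = 1.455730/1.791759 = 0.812459, i.e. 0.8125 to 4 decimal places.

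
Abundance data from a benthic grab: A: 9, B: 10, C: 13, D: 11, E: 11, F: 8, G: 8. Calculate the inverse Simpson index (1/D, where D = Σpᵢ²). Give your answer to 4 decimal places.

6.8056

Total N = 9+10+13+11+11+8+8 = 70, so the proportions are 0.12857143, 0.14285714, 0.18571429, 0.15714286, 0.15714286, 0.11428571, 0.11428571 (working shown to 8 dp, full precision carried).
D = 0.12857143² + 0.14285714² + 0.18571429² + 0.15714286² + 0.15714286² + 0.11428571² + 0.11428571² = 0.01653061 + 0.02040816 + 0.03448980 + 0.02469388 + 0.02469388 + 0.01306122 + 0.01306122 = 0.14693878.
So 1/D = 6.805556, i.e. 6.8056 to 4 decimal places.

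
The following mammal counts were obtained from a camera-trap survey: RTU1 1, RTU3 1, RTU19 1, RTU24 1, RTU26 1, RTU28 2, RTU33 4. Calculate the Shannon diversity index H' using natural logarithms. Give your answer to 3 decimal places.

Total N = 1+1+1+1+1+2+4 = 11, so the proportions are 0.09091, 0.09091, 0.09091, 0.09091, 0.09091, 0.18182, 0.36364 (working shown to 5 dp, full precision carried).
Each pᵢ ln pᵢ term: 0.09091×(-2.39790)=-0.21799, 0.09091×(-2.39790)=-0.21799, 0.09091×(-2.39790)=-0.21799, 0.09091×(-2.39790)=-0.21799, 0.09091×(-2.39790)=-0.21799, 0.18182×(-1.70475)=-0.30995, 0.36364×(-1.01160)=-0.36785.
Sum = -1.76776, so H' = 1.768.

1.768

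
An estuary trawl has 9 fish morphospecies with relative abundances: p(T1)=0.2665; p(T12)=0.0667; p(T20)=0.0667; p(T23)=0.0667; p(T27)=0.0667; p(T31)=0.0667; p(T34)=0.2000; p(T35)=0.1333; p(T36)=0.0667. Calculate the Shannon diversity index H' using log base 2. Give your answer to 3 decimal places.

Each pᵢ log₂ pᵢ term (working shown to 5 dp, full precision carried): 0.2665×(-1.90779)=-0.50843, 0.0667×(-3.90617)=-0.26054, 0.0667×(-3.90617)=-0.26054, 0.0667×(-3.90617)=-0.26054, 0.0667×(-3.90617)=-0.26054, 0.0667×(-3.90617)=-0.26054, 0.2×(-2.32193)=-0.46439, 0.1333×(-2.90725)=-0.38754, 0.0667×(-3.90617)=-0.26054.
Sum = -2.92360, so H' = 2.924.

2.924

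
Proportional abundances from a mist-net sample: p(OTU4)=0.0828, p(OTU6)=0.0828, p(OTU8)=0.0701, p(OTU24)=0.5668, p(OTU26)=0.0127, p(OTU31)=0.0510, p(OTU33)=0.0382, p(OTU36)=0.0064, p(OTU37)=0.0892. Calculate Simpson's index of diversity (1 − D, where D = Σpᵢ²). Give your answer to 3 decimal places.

0.648

D = 0.0828² + 0.0828² + 0.0701² + 0.5668² + 0.0127² + 0.051² + 0.0382² + 0.0064² + 0.0892² = 0.00686 + 0.00686 + 0.00491 + 0.32126 + 0.00016 + 0.00260 + 0.00146 + 0.00004 + 0.00796 = 0.35211 (working shown to 5 dp, full precision carried).
So 1 − D = 0.64789, i.e. 0.648 to 3 decimal places.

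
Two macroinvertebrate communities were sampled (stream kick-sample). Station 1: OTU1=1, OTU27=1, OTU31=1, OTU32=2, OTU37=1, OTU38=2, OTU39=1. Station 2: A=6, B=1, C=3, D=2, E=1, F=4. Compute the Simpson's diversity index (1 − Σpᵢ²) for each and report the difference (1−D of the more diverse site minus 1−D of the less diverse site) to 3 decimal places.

Station 1: N=9, proportions 0.11111, 0.11111, 0.11111, 0.22222, 0.11111, 0.22222, 0.11111, giving 1−D = 0.83951 (working shown to 5 dp, full precision carried).
Station 2: N=17, proportions 0.35294, 0.05882, 0.17647, 0.11765, 0.05882, 0.23529, giving 1−D = 0.76817.
Difference = |0.83951 − 0.76817| = 0.07134, i.e. 0.071 to 3 decimal places.

0.071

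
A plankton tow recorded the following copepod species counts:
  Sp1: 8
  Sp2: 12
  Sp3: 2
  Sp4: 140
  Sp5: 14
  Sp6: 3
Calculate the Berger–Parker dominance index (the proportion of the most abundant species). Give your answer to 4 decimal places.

Total N = 8+12+2+140+14+3 = 179, so the proportions are 0.044693, 0.067039, 0.011173, 0.782123, 0.078212, 0.01676 (working shown to 6 dp, full precision carried).
The largest proportion is 0.782123, i.e. d = 0.7821 to 4 decimal places.

0.7821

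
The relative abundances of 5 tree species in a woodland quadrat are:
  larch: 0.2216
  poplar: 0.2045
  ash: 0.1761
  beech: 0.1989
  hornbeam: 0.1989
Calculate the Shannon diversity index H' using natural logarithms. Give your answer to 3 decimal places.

1.607

Each pᵢ ln pᵢ term (working shown to 5 dp, full precision carried): 0.2216×(-1.50688)=-0.33392, 0.2045×(-1.58719)=-0.32458, 0.1761×(-1.73670)=-0.30583, 0.1989×(-1.61495)=-0.32121, 0.1989×(-1.61495)=-0.32121.
Sum = -1.60677, so H' = 1.607.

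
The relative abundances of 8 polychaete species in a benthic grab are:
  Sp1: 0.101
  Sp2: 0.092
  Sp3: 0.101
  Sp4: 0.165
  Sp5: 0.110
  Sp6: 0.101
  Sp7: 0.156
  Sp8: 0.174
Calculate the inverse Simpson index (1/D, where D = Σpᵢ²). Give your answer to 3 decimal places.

D = 0.101² + 0.092² + 0.101² + 0.165² + 0.11² + 0.101² + 0.156² + 0.174² = 0.0102010 + 0.0084640 + 0.0102010 + 0.0272250 + 0.0121000 + 0.0102010 + 0.0243360 + 0.0302760 = 0.1330040 (working shown to 7 dp, full precision carried).
So 1/D = 7.51857, i.e. 7.519 to 3 decimal places.

7.519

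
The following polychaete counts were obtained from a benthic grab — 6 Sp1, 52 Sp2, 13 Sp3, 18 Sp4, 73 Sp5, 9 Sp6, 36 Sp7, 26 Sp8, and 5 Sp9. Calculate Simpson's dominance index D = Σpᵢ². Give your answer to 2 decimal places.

Total N = 6+52+13+18+73+9+36+26+5 = 238, so the proportions are 0.0252, 0.2185, 0.0546, 0.0756, 0.3067, 0.0378, 0.1513, 0.1092, 0.021 (working shown to 4 dp, full precision carried).
D = 0.0252² + 0.2185² + 0.0546² + 0.0756² + 0.3067² + 0.0378² + 0.1513² + 0.1092² + 0.021² = 0.0006 + 0.0477 + 0.0030 + 0.0057 + 0.0941 + 0.0014 + 0.0229 + 0.0119 + 0.0004 = 0.1878.
To 2 decimal places, D = 0.19.

0.19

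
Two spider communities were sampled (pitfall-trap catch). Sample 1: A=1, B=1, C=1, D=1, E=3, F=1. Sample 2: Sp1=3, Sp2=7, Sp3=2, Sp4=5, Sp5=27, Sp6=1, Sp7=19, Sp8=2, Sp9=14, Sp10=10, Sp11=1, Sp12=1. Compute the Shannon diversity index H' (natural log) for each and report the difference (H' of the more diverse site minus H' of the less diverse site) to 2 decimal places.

Sample 1: N=8, proportions 0.125, 0.125, 0.125, 0.125, 0.375, 0.125, giving H' = 1.6675 (working shown to 4 dp, full precision carried).
Sample 2: N=92, proportions 0.0326, 0.0761, 0.0217, 0.0543, 0.2935, 0.0109, 0.2065, 0.0217, 0.1522, 0.1087, 0.0109, 0.0109, giving H' = 1.9931.
Difference = |1.6675 − 1.9931| = 0.3256, i.e. 0.33 to 2 decimal places.

0.33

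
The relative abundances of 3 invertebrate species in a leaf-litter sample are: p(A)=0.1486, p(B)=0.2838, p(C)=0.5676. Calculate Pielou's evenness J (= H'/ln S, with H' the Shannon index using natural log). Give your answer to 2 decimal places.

0.88

H' = −Σ pᵢ ln pᵢ = −((-0.2833) + (-0.3574) + (-0.3215)) = 0.9622 (working shown to 4 dp, full precision carried).
With S = 3 species, ln S = 1.0986, so J = 0.9622/1.0986 = 0.8758, i.e. 0.88 to 2 decimal places.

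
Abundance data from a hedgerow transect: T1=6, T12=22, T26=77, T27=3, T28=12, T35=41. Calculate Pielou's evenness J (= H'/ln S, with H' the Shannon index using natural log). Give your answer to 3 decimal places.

0.761

Total N = 6+22+77+3+12+41 = 161, so the proportions are 0.03727, 0.13665, 0.47826, 0.01863, 0.07453, 0.25466 (working shown to 5 dp, full precision carried).
H' = −Σ pᵢ ln pᵢ = −((-0.12260) + (-0.27197) + (-0.35276) + (-0.07421) + (-0.19353) + (-0.34833)) = 1.36341.
With S = 6 species, ln S = 1.79176, so J = 1.36341/1.79176 = 0.76093, i.e. 0.761 to 3 decimal places.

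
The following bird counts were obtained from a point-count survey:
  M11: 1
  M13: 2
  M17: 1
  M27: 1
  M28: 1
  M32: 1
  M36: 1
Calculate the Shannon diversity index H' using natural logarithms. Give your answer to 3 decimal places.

1.906

Total N = 1+2+1+1+1+1+1 = 8, so the proportions are 0.125, 0.25, 0.125, 0.125, 0.125, 0.125, 0.125 (working shown to 5 dp, full precision carried).
Each pᵢ ln pᵢ term: 0.125×(-2.07944)=-0.25993, 0.25×(-1.38629)=-0.34657, 0.125×(-2.07944)=-0.25993, 0.125×(-2.07944)=-0.25993, 0.125×(-2.07944)=-0.25993, 0.125×(-2.07944)=-0.25993, 0.125×(-2.07944)=-0.25993.
Sum = -1.90615, so H' = 1.906.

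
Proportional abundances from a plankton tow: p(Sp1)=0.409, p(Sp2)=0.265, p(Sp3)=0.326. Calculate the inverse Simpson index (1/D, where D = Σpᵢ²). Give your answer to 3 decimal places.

D = 0.409² + 0.265² + 0.326² = 0.167281 + 0.070225 + 0.106276 = 0.343782 (working shown to 6 dp, full precision carried).
So 1/D = 2.90882, i.e. 2.909 to 3 decimal places.

2.909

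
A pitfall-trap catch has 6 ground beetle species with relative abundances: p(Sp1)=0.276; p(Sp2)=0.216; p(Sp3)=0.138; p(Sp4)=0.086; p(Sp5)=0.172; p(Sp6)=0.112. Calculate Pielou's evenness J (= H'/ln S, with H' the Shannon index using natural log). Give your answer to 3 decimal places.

0.959

H' = −Σ pᵢ ln pᵢ = −((-0.35531) + (-0.33102) + (-0.27331) + (-0.21099) + (-0.30276) + (-0.24520)) = 1.71859 (working shown to 5 dp, full precision carried).
With S = 6 species, ln S = 1.79176, so J = 1.71859/1.79176 = 0.95916, i.e. 0.959 to 3 decimal places.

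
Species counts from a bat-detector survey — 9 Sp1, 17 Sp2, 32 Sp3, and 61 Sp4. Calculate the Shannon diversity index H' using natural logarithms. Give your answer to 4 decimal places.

Total N = 9+17+32+61 = 119, so the proportions are 0.07563, 0.142857, 0.268908, 0.512605 (working shown to 6 dp, full precision carried).
Each pᵢ ln pᵢ term: 0.07563×(-2.581899)=-0.195270, 0.142857×(-1.945910)=-0.277987, 0.268908×(-1.313388)=-0.353180, 0.512605×(-0.668250)=-0.342548.
Sum = -1.168985, so H' = 1.1690.

1.1690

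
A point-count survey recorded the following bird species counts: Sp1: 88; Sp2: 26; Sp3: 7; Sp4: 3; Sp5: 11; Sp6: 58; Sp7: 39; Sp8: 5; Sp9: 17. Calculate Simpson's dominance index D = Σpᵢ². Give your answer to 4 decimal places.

Total N = 88+26+7+3+11+58+39+5+17 = 254, so the proportions are 0.346457, 0.102362, 0.027559, 0.011811, 0.043307, 0.228346, 0.153543, 0.019685, 0.066929 (working shown to 6 dp, full precision carried).
D = 0.346457² + 0.102362² + 0.027559² + 0.011811² + 0.043307² + 0.228346² + 0.153543² + 0.019685² + 0.066929² = 0.120032 + 0.010478 + 0.000760 + 0.000140 + 0.001876 + 0.052142 + 0.023576 + 0.000388 + 0.004480 = 0.213869.
To 4 decimal places, D = 0.2139.

0.2139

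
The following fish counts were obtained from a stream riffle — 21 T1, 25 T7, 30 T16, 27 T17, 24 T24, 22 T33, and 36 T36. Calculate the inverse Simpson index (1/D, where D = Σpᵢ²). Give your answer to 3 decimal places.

6.776

Total N = 21+25+30+27+24+22+36 = 185, so the proportions are 0.1135135, 0.1351351, 0.1621622, 0.1459459, 0.1297297, 0.1189189, 0.1945946 (working shown to 7 dp, full precision carried).
D = 0.1135135² + 0.1351351² + 0.1621622² + 0.1459459² + 0.1297297² + 0.1189189² + 0.1945946² = 0.0128853 + 0.0182615 + 0.0262966 + 0.0213002 + 0.0168298 + 0.0141417 + 0.0378671 = 0.1475822.
So 1/D = 6.77589, i.e. 6.776 to 3 decimal places.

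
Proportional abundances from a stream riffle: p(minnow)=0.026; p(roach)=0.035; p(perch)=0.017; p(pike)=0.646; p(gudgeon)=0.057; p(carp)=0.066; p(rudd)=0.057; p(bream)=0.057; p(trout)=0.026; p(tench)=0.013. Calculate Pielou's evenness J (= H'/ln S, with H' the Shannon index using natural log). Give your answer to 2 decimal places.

0.60

H' = −Σ pᵢ ln pᵢ = −((-0.0949) + (-0.1173) + (-0.0693) + (-0.2823) + (-0.1633) + (-0.1794) + (-0.1633) + (-0.1633) + (-0.0949) + (-0.0565)) = 1.3844 (working shown to 4 dp, full precision carried).
With S = 10 species, ln S = 2.3026, so J = 1.3844/2.3026 = 0.6012, i.e. 0.60 to 2 decimal places.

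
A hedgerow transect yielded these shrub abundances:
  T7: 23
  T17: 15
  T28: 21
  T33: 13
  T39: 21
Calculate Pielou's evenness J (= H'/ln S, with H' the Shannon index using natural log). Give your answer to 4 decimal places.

0.9860

Total N = 23+15+21+13+21 = 93, so the proportions are 0.247312, 0.16129, 0.225806, 0.139785, 0.225806 (working shown to 6 dp, full precision carried).
H' = −Σ pᵢ ln pᵢ = −((-0.345521) + (-0.294282) + (-0.336017) + (-0.275048) + (-0.336017)) = 1.586885.
With S = 5 species, ln S = 1.609438, so J = 1.586885/1.609438 = 0.985987, i.e. 0.9860 to 4 decimal places.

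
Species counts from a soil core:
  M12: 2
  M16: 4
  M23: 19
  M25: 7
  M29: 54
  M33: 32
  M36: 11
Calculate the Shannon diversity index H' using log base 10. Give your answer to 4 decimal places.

0.6657

Total N = 2+4+19+7+54+32+11 = 129, so the proportions are 0.015504, 0.031008, 0.147287, 0.054264, 0.418605, 0.248062, 0.085271 (working shown to 6 dp, full precision carried).
Each pᵢ log₁₀ pᵢ term: 0.015504×(-1.809560)=-0.028055, 0.031008×(-1.508530)=-0.046776, 0.147287×(-0.831836)=-0.122518, 0.054264×(-1.265492)=-0.068670, 0.418605×(-0.378196)=-0.158315, 0.248062×(-0.605440)=-0.150187, 0.085271×(-1.069197)=-0.091172.
Sum = -0.665693, so H' = 0.6657.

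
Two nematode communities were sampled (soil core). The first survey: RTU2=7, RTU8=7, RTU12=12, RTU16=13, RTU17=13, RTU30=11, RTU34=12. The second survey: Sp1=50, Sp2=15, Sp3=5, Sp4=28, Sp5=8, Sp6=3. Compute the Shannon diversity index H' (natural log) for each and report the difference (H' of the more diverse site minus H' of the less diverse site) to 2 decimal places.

The first survey: N=75, proportions 0.0933, 0.0933, 0.16, 0.1733, 0.1733, 0.1467, 0.16, giving H' = 1.9182 (working shown to 4 dp, full precision carried).
The second survey: N=109, proportions 0.4587, 0.1376, 0.0459, 0.2569, 0.0734, 0.0275, giving H' = 1.4115.
Difference = |1.9182 − 1.4115| = 0.5067, i.e. 0.51 to 2 decimal places.

0.51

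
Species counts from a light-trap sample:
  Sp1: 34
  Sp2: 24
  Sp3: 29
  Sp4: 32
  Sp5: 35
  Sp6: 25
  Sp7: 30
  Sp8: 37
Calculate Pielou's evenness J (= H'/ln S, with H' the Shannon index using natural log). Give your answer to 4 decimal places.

0.9951

Total N = 34+24+29+32+35+25+30+37 = 246, so the proportions are 0.138211, 0.097561, 0.117886, 0.130081, 0.142276, 0.101626, 0.121951, 0.150407 (working shown to 6 dp, full precision carried).
H' = −Σ pᵢ ln pᵢ = −((-0.273516) + (-0.227051) + (-0.252045) + (-0.265313) + (-0.277437) + (-0.232363) + (-0.256602) + (-0.284932)) = 2.069260.
With S = 8 species, ln S = 2.079442, so J = 2.069260/2.079442 = 0.995104, i.e. 0.9951 to 4 decimal places.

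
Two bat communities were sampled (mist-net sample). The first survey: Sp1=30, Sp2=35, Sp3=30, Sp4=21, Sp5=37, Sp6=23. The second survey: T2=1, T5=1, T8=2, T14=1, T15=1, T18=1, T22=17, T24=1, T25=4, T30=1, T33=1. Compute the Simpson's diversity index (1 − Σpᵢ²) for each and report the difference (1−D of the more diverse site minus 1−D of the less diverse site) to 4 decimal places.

The first survey: N=176, proportions 0.1704545, 0.1988636, 0.1704545, 0.1193182, 0.2102273, 0.1306818, giving 1−D = 0.8268337 (working shown to 7 dp, full precision carried).
The second survey: N=31, proportions 0.0322581, 0.0322581, 0.0645161, 0.0322581, 0.0322581, 0.0322581, 0.5483871, 0.0322581, 0.1290323, 0.0322581, 0.0322581, giving 1−D = 0.6701353.
Difference = |0.8268337 − 0.6701353| = 0.1566984, i.e. 0.1567 to 4 decimal places.

0.1567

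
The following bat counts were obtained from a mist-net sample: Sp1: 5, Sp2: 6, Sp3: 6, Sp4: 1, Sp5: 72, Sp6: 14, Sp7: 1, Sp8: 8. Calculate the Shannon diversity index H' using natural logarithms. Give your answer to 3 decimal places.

1.267

Total N = 5+6+6+1+72+14+1+8 = 113, so the proportions are 0.04425, 0.0531, 0.0531, 0.00885, 0.63717, 0.12389, 0.00885, 0.0708 (working shown to 5 dp, full precision carried).
Each pᵢ ln pᵢ term: 0.04425×(-3.11795)=-0.13796, 0.0531×(-2.93563)=-0.15587, 0.0531×(-2.93563)=-0.15587, 0.00885×(-4.72739)=-0.04184, 0.63717×(-0.45072)=-0.28719, 0.12389×(-2.08833)=-0.25873, 0.00885×(-4.72739)=-0.04184, 0.0708×(-2.64795)=-0.18747.
Sum = -1.26676, so H' = 1.267.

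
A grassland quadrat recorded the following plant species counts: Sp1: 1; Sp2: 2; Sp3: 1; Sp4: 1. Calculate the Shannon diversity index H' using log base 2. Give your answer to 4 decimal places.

Total N = 1+2+1+1 = 5, so the proportions are 0.2, 0.4, 0.2, 0.2 (working shown to 6 dp, full precision carried).
Each pᵢ log₂ pᵢ term: 0.2×(-2.321928)=-0.464386, 0.4×(-1.321928)=-0.528771, 0.2×(-2.321928)=-0.464386, 0.2×(-2.321928)=-0.464386.
Sum = -1.921928, so H' = 1.9219.

1.9219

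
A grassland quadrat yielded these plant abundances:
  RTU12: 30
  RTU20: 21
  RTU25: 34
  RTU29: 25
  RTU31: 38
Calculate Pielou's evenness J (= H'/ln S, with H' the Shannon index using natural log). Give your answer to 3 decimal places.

Total N = 30+21+34+25+38 = 148, so the proportions are 0.2027, 0.14189, 0.22973, 0.16892, 0.25676 (working shown to 5 dp, full precision carried).
H' = −Σ pᵢ ln pᵢ = −((-0.32352) + (-0.27707) + (-0.33790) + (-0.30039) + (-0.34909)) = 1.58797.
With S = 5 species, ln S = 1.60944, so J = 1.58797/1.60944 = 0.98666, i.e. 0.987 to 3 decimal places.

0.987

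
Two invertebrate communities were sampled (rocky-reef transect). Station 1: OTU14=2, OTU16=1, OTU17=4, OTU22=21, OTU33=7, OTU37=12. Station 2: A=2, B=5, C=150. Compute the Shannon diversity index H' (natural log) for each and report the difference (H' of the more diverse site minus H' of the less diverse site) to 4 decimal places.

Station 1: N=47, proportions 0.04255319, 0.0212766, 0.08510638, 0.44680851, 0.14893617, 0.25531915, giving H' = 1.41809029 (working shown to 8 dp, full precision carried).
Station 2: N=157, proportions 0.01273885, 0.03184713, 0.95541401, giving H' = 0.20892875.
Difference = |1.41809029 − 0.20892875| = 1.20916154, i.e. 1.2092 to 4 decimal places.

1.2092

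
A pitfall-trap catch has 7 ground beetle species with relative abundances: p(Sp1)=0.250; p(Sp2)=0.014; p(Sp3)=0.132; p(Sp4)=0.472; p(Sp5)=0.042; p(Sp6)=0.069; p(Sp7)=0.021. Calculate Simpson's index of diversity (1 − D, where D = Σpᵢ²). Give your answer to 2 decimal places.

0.69

D = 0.25² + 0.014² + 0.132² + 0.472² + 0.042² + 0.069² + 0.021² = 0.0625 + 0.0002 + 0.0174 + 0.2228 + 0.0018 + 0.0048 + 0.0004 = 0.3099 (working shown to 4 dp, full precision carried).
So 1 − D = 0.6901, i.e. 0.69 to 2 decimal places.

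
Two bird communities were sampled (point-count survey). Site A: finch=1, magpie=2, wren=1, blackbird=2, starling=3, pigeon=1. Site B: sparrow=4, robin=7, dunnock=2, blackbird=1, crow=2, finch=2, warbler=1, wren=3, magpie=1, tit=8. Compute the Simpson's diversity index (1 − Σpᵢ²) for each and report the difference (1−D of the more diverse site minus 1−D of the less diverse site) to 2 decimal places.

0.04

Site A: N=10, proportions 0.1, 0.2, 0.1, 0.2, 0.3, 0.1, giving 1−D = 0.8000 (working shown to 4 dp, full precision carried).
Site B: N=31, proportions 0.129, 0.2258, 0.0645, 0.0323, 0.0645, 0.0645, 0.0323, 0.0968, 0.0323, 0.2581, giving 1−D = 0.8408.
Difference = |0.8000 − 0.8408| = 0.0408, i.e. 0.04 to 2 decimal places.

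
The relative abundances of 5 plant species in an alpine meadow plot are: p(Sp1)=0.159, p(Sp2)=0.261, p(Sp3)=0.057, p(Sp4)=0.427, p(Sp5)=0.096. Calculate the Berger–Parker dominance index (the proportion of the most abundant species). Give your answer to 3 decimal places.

0.427

The largest proportion is 0.427, i.e. d = 0.427 to 3 decimal places.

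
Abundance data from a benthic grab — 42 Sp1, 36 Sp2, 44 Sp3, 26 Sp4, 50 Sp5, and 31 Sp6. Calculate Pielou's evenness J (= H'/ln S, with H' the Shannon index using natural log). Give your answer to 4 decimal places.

Total N = 42+36+44+26+50+31 = 229, so the proportions are 0.183406, 0.157205, 0.19214, 0.113537, 0.218341, 0.135371 (working shown to 6 dp, full precision carried).
H' = −Σ pᵢ ln pᵢ = −((-0.311066) + (-0.290862) + (-0.316941) + (-0.247014) + (-0.332249) + (-0.270706)) = 1.768838.
With S = 6 species, ln S = 1.791759, so J = 1.768838/1.791759 = 0.987207, i.e. 0.9872 to 4 decimal places.

0.9872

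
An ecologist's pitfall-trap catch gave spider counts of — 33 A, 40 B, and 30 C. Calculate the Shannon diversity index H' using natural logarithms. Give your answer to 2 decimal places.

Total N = 33+40+30 = 103, so the proportions are 0.3204, 0.3883, 0.2913 (working shown to 4 dp, full precision carried).
Each pᵢ ln pᵢ term: 0.3204×(-1.1382)=-0.3647, 0.3883×(-0.9458)=-0.3673, 0.2913×(-1.2335)=-0.3593.
Sum = -1.0913, so H' = 1.09.

1.09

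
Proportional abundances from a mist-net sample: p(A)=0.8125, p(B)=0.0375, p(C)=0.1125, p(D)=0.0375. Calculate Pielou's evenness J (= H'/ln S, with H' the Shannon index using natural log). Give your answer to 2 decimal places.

H' = −Σ pᵢ ln pᵢ = −((-0.1687) + (-0.1231) + (-0.2458) + (-0.1231)) = 0.6608 (working shown to 4 dp, full precision carried).
With S = 4 species, ln S = 1.3863, so J = 0.6608/1.3863 = 0.4766, i.e. 0.48 to 2 decimal places.

0.48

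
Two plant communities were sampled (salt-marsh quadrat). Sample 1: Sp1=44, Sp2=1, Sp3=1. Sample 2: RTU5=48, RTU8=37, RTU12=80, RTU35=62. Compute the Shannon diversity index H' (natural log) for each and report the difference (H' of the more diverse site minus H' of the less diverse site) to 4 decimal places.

Sample 1: N=46, proportions 0.956522, 0.021739, 0.021739, giving H' = 0.208982 (working shown to 6 dp, full precision carried).
Sample 2: N=227, proportions 0.211454, 0.162996, 0.352423, 0.273128, giving H' = 1.346245.
Difference = |0.208982 − 1.346245| = 1.137263, i.e. 1.1373 to 4 decimal places.

1.1373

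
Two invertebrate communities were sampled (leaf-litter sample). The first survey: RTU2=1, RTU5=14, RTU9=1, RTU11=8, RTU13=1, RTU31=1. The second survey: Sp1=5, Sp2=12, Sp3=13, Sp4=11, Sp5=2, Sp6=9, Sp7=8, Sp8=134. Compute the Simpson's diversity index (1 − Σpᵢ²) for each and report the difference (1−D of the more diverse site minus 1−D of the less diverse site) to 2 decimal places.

0.10

The first survey: N=26, proportions 0.03846, 0.53846, 0.03846, 0.30769, 0.03846, 0.03846, giving 1−D = 0.60947 (working shown to 5 dp, full precision carried).
The second survey: N=194, proportions 0.02577, 0.06186, 0.06701, 0.0567, 0.01031, 0.04639, 0.04124, 0.69072, giving 1−D = 0.50675.
Difference = |0.60947 − 0.50675| = 0.10272, i.e. 0.10 to 2 decimal places.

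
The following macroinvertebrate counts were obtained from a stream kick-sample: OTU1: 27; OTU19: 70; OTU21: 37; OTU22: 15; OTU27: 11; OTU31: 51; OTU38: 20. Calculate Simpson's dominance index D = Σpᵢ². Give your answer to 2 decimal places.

Total N = 27+70+37+15+11+51+20 = 231, so the proportions are 0.1169, 0.303, 0.1602, 0.0649, 0.0476, 0.2208, 0.0866 (working shown to 4 dp, full precision carried).
D = 0.1169² + 0.303² + 0.1602² + 0.0649² + 0.0476² + 0.2208² + 0.0866² = 0.0137 + 0.0918 + 0.0257 + 0.0042 + 0.0023 + 0.0487 + 0.0075 = 0.1939.
To 2 decimal places, D = 0.19.

0.19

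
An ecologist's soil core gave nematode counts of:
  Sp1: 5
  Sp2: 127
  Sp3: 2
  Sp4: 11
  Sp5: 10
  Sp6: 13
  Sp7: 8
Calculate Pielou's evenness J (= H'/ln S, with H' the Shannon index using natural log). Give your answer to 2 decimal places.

0.54

Total N = 5+127+2+11+10+13+8 = 176, so the proportions are 0.0284, 0.7216, 0.0114, 0.0625, 0.0568, 0.0739, 0.0455 (working shown to 4 dp, full precision carried).
H' = −Σ pᵢ ln pᵢ = −((-0.1012) + (-0.2355) + (-0.0509) + (-0.1733) + (-0.1629) + (-0.1925) + (-0.1405)) = 1.0567.
With S = 7 species, ln S = 1.9459, so J = 1.0567/1.9459 = 0.5430, i.e. 0.54 to 2 decimal places.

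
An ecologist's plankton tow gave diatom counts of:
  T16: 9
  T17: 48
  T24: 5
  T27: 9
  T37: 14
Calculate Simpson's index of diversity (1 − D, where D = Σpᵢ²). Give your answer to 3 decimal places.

Total N = 9+48+5+9+14 = 85, so the proportions are 0.10588, 0.56471, 0.05882, 0.10588, 0.16471 (working shown to 5 dp, full precision carried).
D = 0.10588² + 0.56471² + 0.05882² + 0.10588² + 0.16471² = 0.01121 + 0.31889 + 0.00346 + 0.01121 + 0.02713 = 0.37190.
So 1 − D = 0.62810, i.e. 0.628 to 3 decimal places.

0.628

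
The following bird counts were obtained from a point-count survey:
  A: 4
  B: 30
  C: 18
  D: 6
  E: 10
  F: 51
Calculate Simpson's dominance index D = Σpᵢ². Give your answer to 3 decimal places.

Total N = 4+30+18+6+10+51 = 119, so the proportions are 0.03361, 0.2521, 0.15126, 0.05042, 0.08403, 0.42857 (working shown to 5 dp, full precision carried).
D = 0.03361² + 0.2521² + 0.15126² + 0.05042² + 0.08403² + 0.42857² = 0.00113 + 0.06355 + 0.02288 + 0.00254 + 0.00706 + 0.18367 = 0.28084.
To 3 decimal places, D = 0.281.

0.281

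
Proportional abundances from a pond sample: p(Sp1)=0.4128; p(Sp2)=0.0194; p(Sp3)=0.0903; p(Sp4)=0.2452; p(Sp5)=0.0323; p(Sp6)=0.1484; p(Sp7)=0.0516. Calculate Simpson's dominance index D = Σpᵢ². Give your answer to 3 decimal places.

0.265

D = 0.4128² + 0.0194² + 0.0903² + 0.2452² + 0.0323² + 0.1484² + 0.0516² = 0.17040 + 0.00038 + 0.00815 + 0.06012 + 0.00104 + 0.02202 + 0.00266 = 0.26479 (working shown to 5 dp, full precision carried).
To 3 decimal places, D = 0.265.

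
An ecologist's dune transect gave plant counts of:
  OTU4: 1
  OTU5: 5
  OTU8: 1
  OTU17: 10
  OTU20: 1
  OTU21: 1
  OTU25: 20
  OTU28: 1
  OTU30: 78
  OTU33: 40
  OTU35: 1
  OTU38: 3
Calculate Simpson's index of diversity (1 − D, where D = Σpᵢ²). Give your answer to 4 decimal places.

0.6866

Total N = 1+5+1+10+1+1+20+1+78+40+1+3 = 162, so the proportions are 0.006173, 0.030864, 0.006173, 0.061728, 0.006173, 0.006173, 0.123457, 0.006173, 0.481481, 0.246914, 0.006173, 0.018519 (working shown to 6 dp, full precision carried).
D = 0.006173² + 0.030864² + 0.006173² + 0.061728² + 0.006173² + 0.006173² + 0.123457² + 0.006173² + 0.481481² + 0.246914² + 0.006173² + 0.018519² = 0.000038 + 0.000953 + 0.000038 + 0.003810 + 0.000038 + 0.000038 + 0.015242 + 0.000038 + 0.231824 + 0.060966 + 0.000038 + 0.000343 = 0.313367.
So 1 − D = 0.686633, i.e. 0.6866 to 4 decimal places.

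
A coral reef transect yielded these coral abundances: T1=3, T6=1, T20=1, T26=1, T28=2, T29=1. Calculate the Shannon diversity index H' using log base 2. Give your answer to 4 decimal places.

Total N = 3+1+1+1+2+1 = 9, so the proportions are 0.333333, 0.111111, 0.111111, 0.111111, 0.222222, 0.111111 (working shown to 6 dp, full precision carried).
Each pᵢ log₂ pᵢ term: 0.333333×(-1.584963)=-0.528321, 0.111111×(-3.169925)=-0.352214, 0.111111×(-3.169925)=-0.352214, 0.111111×(-3.169925)=-0.352214, 0.222222×(-2.169925)=-0.482206, 0.111111×(-3.169925)=-0.352214.
Sum = -2.419382, so H' = 2.4194.

2.4194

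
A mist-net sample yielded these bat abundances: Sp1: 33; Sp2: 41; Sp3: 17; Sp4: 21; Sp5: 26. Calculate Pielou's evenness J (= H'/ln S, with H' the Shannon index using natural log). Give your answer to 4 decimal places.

0.9703

Total N = 33+41+17+21+26 = 138, so the proportions are 0.23913, 0.297101, 0.123188, 0.152174, 0.188406 (working shown to 6 dp, full precision carried).
H' = −Σ pᵢ ln pᵢ = −((-0.342135) + (-0.360587) + (-0.257961) + (-0.286503) + (-0.314479)) = 1.561664.
With S = 5 species, ln S = 1.609438, so J = 1.561664/1.609438 = 0.970317, i.e. 0.9703 to 4 decimal places.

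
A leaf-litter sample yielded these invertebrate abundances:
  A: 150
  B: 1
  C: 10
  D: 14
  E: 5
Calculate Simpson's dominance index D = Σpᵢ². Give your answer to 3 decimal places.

0.704

Total N = 150+1+10+14+5 = 180, so the proportions are 0.83333, 0.00556, 0.05556, 0.07778, 0.02778 (working shown to 5 dp, full precision carried).
D = 0.83333² + 0.00556² + 0.05556² + 0.07778² + 0.02778² = 0.69444 + 0.00003 + 0.00309 + 0.00605 + 0.00077 = 0.70438.
To 3 decimal places, D = 0.704.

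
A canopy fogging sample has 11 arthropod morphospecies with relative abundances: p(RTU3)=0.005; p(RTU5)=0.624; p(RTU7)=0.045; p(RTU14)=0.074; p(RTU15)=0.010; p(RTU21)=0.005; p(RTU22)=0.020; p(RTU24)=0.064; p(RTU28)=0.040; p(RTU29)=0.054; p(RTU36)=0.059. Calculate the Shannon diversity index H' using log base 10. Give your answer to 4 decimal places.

Each pᵢ log₁₀ pᵢ term (working shown to 6 dp, full precision carried): 0.005×(-2.301030)=-0.011505, 0.624×(-0.204815)=-0.127805, 0.045×(-1.346787)=-0.060605, 0.074×(-1.130768)=-0.083677, 0.01×(-2.000000)=-0.020000, 0.005×(-2.301030)=-0.011505, 0.02×(-1.698970)=-0.033979, 0.064×(-1.193820)=-0.076404, 0.04×(-1.397940)=-0.055918, 0.054×(-1.267606)=-0.068451, 0.059×(-1.229148)=-0.072520.
Sum = -0.622369, so H' = 0.6224.

0.6224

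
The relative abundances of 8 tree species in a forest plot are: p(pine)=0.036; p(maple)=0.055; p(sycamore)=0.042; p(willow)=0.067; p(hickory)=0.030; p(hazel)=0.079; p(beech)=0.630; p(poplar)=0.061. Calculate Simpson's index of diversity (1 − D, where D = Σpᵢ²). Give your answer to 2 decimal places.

D = 0.036² + 0.055² + 0.042² + 0.067² + 0.03² + 0.079² + 0.63² + 0.061² = 0.0013 + 0.0030 + 0.0018 + 0.0045 + 0.0009 + 0.0062 + 0.3969 + 0.0037 = 0.4183 (working shown to 4 dp, full precision carried).
So 1 − D = 0.5817, i.e. 0.58 to 2 decimal places.

0.58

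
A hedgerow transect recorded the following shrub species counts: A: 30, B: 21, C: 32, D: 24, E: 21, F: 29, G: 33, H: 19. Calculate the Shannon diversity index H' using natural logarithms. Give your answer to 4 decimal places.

Total N = 30+21+32+24+21+29+33+19 = 209, so the proportions are 0.143541, 0.100478, 0.15311, 0.114833, 0.100478, 0.138756, 0.157895, 0.090909 (working shown to 6 dp, full precision carried).
Each pᵢ ln pᵢ term: 0.143541×(-1.941137)=-0.278632, 0.100478×(-2.297812)=-0.230881, 0.15311×(-1.876598)=-0.287326, 0.114833×(-2.164280)=-0.248530, 0.100478×(-2.297812)=-0.230881, 0.138756×(-1.975038)=-0.274048, 0.157895×(-1.845827)=-0.291446, 0.090909×(-2.397895)=-0.217990.
Sum = -2.059734, so H' = 2.0597.

2.0597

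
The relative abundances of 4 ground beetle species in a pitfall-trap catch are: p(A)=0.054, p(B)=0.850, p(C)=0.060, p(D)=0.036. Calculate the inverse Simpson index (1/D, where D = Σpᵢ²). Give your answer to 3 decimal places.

D = 0.054² + 0.85² + 0.06² + 0.036² = 0.002916 + 0.722500 + 0.003600 + 0.001296 = 0.730312 (working shown to 6 dp, full precision carried).
So 1/D = 1.36928, i.e. 1.369 to 3 decimal places.

1.369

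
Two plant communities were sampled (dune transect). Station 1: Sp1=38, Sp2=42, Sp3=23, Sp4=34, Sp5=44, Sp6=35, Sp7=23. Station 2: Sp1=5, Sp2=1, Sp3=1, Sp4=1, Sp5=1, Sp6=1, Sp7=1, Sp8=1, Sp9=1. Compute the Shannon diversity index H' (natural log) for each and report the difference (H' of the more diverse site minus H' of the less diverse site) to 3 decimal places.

Station 1: N=239, proportions 0.159, 0.17573, 0.09623, 0.14226, 0.1841, 0.14644, 0.09623, giving H' = 1.91880 (working shown to 5 dp, full precision carried).
Station 2: N=13, proportions 0.38462, 0.07692, 0.07692, 0.07692, 0.07692, 0.07692, 0.07692, 0.07692, 0.07692, giving H' = 1.94593.
Difference = |1.91880 − 1.94593| = 0.02713, i.e. 0.027 to 3 decimal places.

0.027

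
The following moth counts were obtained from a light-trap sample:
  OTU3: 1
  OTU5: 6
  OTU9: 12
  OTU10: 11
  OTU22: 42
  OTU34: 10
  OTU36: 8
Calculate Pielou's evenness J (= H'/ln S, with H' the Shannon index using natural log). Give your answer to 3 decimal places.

Total N = 1+6+12+11+42+10+8 = 90, so the proportions are 0.01111, 0.06667, 0.13333, 0.12222, 0.46667, 0.11111, 0.08889 (working shown to 5 dp, full precision carried).
H' = −Σ pᵢ ln pᵢ = −((-0.05000) + (-0.18054) + (-0.26865) + (-0.25690) + (-0.35567) + (-0.24414) + (-0.21514)) = 1.57103.
With S = 7 species, ln S = 1.94591, so J = 1.57103/1.94591 = 0.80735, i.e. 0.807 to 3 decimal places.

0.807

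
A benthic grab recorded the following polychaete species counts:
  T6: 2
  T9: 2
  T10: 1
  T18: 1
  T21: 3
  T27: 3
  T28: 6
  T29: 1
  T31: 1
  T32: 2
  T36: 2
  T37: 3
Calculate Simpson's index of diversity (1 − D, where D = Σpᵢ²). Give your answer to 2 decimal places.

0.89

Total N = 2+2+1+1+3+3+6+1+1+2+2+3 = 27, so the proportions are 0.0741, 0.0741, 0.037, 0.037, 0.1111, 0.1111, 0.2222, 0.037, 0.037, 0.0741, 0.0741, 0.1111 (working shown to 4 dp, full precision carried).
D = 0.0741² + 0.0741² + 0.037² + 0.037² + 0.1111² + 0.1111² + 0.2222² + 0.037² + 0.037² + 0.0741² + 0.0741² + 0.1111² = 0.0055 + 0.0055 + 0.0014 + 0.0014 + 0.0123 + 0.0123 + 0.0494 + 0.0014 + 0.0014 + 0.0055 + 0.0055 + 0.0123 = 0.1139.
So 1 − D = 0.8861, i.e. 0.89 to 2 decimal places.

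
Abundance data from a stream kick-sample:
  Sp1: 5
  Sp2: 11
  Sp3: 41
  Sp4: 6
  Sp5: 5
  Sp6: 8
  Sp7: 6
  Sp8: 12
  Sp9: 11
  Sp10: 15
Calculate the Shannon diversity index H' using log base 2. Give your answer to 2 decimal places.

Total N = 5+11+41+6+5+8+6+12+11+15 = 120, so the proportions are 0.0417, 0.0917, 0.3417, 0.05, 0.0417, 0.0667, 0.05, 0.1, 0.0917, 0.125 (working shown to 4 dp, full precision carried).
Each pᵢ log₂ pᵢ term: 0.0417×(-4.5850)=-0.1910, 0.0917×(-3.4475)=-0.3160, 0.3417×(-1.5493)=-0.5294, 0.05×(-4.3219)=-0.2161, 0.0417×(-4.5850)=-0.1910, 0.0667×(-3.9069)=-0.2605, 0.05×(-4.3219)=-0.2161, 0.1×(-3.3219)=-0.3322, 0.0917×(-3.4475)=-0.3160, 0.125×(-3.0000)=-0.3750.
Sum = -2.9433, so H' = 2.94.

2.94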